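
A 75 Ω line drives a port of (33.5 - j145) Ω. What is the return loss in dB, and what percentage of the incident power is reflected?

RL ≈ 1.59 dB; 69.4% of incident power reflected

Γ = (-41.5 − j145)/(108.5 − j145), |Γ| = 0.833
RL = −20·log₁₀(0.833) = 1.59 dB
P_refl/P_inc = |Γ|² = 0.694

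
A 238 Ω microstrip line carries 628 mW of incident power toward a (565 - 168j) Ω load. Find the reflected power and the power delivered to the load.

P_reflected ≈ 126 mW; P_delivered ≈ 502 mW

|Γ| = |(327 − j168)/(803 − j168)| = 0.448
|Γ|² = 0.201
P_refl = |Γ|²·P_inc = 126 mW, P_del = (1 − |Γ|²)·P_inc = 502 mW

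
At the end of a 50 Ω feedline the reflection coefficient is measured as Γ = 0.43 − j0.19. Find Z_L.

Z_L = Z_0·(1 + Γ)/(1 − Γ) = 50·(1.43 − j0.19)/(0.57 + j0.19)

Z_L ≈ 108 − j52.6 Ω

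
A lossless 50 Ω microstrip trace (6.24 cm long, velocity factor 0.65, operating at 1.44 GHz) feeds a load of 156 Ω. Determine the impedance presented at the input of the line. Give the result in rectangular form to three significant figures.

λ = v/f = 0.65·c / 1.44 GHz = 0.135 m
βl = 2π·l/λ = 2π × 0.461 = 166°
tan(βl) = tan(166°) = -0.251
Z_in = Z_0·(Z_L + jZ_0·tanβl)/(Z_0 + jZ_L·tanβl)
     = 50·(156 − j12.6)/(50 − j39.2)

Z_in ≈ 103 + j68 Ω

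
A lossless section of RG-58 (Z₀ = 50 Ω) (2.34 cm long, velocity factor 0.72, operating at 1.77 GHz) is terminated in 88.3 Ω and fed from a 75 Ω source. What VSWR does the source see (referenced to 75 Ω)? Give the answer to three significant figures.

VSWR ≈ 2.5

λ = v/f = 0.72·c / 1.77 GHz = 0.122 m
βl = 2π·l/λ = 2π × 0.192 = 69°
tan(βl) = 2.61
Z_in = Z_0·(Z_L + jZ_0·tanβl)/(Z_0 + jZ_L·tanβl) = 31 − j12.4 Ω
Γ_s = (Z_in − Z_s)/(Z_in + Z_s) = (-44 − j12.4)/(106 − j12.4), |Γ_s| = 0.428
VSWR = (1 + |Γ_s|)/(1 − |Γ_s|)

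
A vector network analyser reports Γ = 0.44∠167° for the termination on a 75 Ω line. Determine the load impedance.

Z_L = Z_0·(1 + Γ)/(1 − Γ) = 75·(0.571 + j0.099)/(1.43 − j0.099)

Z_L ≈ 29.5 + j7.24 Ω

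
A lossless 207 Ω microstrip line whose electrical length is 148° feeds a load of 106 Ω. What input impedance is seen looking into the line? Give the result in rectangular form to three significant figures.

tan(βl) = tan(148°) = -0.625
Z_in = Z_0·(Z_L + jZ_0·tanβl)/(Z_0 + jZ_L·tanβl)
     = 207·(106 − j129)/(207 − j66.2)

Z_in ≈ 134 − j86.6 Ω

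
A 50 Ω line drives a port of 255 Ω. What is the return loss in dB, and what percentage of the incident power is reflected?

RL ≈ 3.45 dB; 45.2% of incident power reflected

Γ = (255 − 50)/(255 + 50) = 0.672
RL = −20·log₁₀(0.672) = 3.45 dB
P_refl/P_inc = |Γ|² = 0.452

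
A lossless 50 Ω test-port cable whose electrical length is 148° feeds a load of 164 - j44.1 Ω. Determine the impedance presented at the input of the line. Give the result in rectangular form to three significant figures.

Z_in ≈ 51.8 + j68.7 Ω

tan(βl) = tan(148°) = -0.625
Z_in = Z_0·(Z_L + jZ_0·tanβl)/(Z_0 + jZ_L·tanβl)
     = 50·(164 − j75.3)/(22.4 − j102)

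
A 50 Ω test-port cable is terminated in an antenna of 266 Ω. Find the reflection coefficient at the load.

Γ = 0.684

Γ = (Z_L − Z_0)/(Z_L + Z_0) = (266 − 50)/(266 + 50) = 216/316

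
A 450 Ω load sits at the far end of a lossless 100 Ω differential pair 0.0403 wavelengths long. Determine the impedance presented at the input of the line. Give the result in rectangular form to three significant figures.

βl = 2π × 0.0403 = 14.5°
tan(βl) = tan(14.5°) = 0.259
Z_in = Z_0·(Z_L + jZ_0·tanβl)/(Z_0 + jZ_L·tanβl)
     = 100·(450 + j25.9)/(100 + j116)

Z_in ≈ 204 − j211 Ω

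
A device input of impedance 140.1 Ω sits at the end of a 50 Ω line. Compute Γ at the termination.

Γ = 0.474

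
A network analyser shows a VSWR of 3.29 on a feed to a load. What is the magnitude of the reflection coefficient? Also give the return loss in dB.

|Γ| ≈ 0.534; return loss ≈ 5.45 dB

|Γ| = (S − 1)/(S + 1) = (3.29 − 1)/(3.29 + 1) = 2.29/4.29
RL = −20·log₁₀|Γ| = −20·log₁₀(0.534)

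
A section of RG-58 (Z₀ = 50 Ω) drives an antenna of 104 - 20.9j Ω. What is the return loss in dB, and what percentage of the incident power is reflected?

Γ = (54 − j20.9)/(154 − j20.9), |Γ| = 0.373
RL = −20·log₁₀(0.373) = 8.58 dB
P_refl/P_inc = |Γ|² = 0.139

RL ≈ 8.58 dB; 13.9% of incident power reflected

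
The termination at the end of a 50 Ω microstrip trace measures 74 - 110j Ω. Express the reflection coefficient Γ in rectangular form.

Γ ≈ 0.549 − j0.4

Γ = (Z_L − Z_0)/(Z_L + Z_0) = (24 − j110)/(124 − j110)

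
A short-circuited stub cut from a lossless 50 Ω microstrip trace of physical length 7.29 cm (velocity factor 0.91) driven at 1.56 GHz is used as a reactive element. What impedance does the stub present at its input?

Z_in ≈ −j28.9 Ω

λ = v/f = 0.91·c / 1.56 GHz = 0.175 m
βl = 2π·l/λ = 2π × 0.417 = 150°
tan(βl) = -0.578
For a short-circuited stub, Z_in = jZ_0·tan(βl)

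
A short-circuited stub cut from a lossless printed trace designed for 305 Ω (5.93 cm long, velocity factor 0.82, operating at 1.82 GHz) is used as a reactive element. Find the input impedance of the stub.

λ = v/f = 0.82·c / 1.82 GHz = 0.135 m
βl = 2π·l/λ = 2π × 0.439 = 158°
tan(βl) = -0.405
For a short-circuited stub, Z_in = jZ_0·tan(βl)

Z_in ≈ −j124 Ω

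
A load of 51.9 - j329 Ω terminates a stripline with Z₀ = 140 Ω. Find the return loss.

RL ≈ 0.971 dB

Γ = (-88.1 − j329)/(191.9 − j329), |Γ| = 0.894
RL = −20·log₁₀|Γ| = −20·log₁₀(0.894)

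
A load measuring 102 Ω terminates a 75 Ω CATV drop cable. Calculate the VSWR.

Γ = (102 − 75)/(102 + 75) = 0.153
VSWR = (1 + 0.153)/(1 − 0.153)

VSWR ≈ 1.36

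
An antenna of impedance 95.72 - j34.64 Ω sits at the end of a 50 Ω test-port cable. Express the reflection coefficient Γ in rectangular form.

Γ ≈ 0.35 − j0.154

Γ = (Z_L − Z_0)/(Z_L + Z_0) = (45.72 − j34.64)/(145.7 − j34.64)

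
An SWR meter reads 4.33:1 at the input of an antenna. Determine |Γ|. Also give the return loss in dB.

|Γ| = (S − 1)/(S + 1) = (4.33 − 1)/(4.33 + 1) = 3.33/5.33
RL = −20·log₁₀|Γ| = −20·log₁₀(0.625)

|Γ| ≈ 0.625; return loss ≈ 4.09 dB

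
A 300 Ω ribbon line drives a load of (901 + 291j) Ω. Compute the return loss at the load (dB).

Γ = (601 + j291)/(1201 + j291), |Γ| = 0.54
RL = −20·log₁₀|Γ| = −20·log₁₀(0.54)

RL ≈ 5.35 dB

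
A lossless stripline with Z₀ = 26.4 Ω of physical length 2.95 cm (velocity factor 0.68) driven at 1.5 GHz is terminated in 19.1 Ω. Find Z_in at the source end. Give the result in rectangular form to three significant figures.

Z_in ≈ 35.1 + j4.67 Ω

λ = v/f = 0.68·c / 1.5 GHz = 0.136 m
βl = 2π·l/λ = 2π × 0.217 = 78.1°
tan(βl) = tan(78.1°) = 4.74
Z_in = Z_0·(Z_L + jZ_0·tanβl)/(Z_0 + jZ_L·tanβl)
     = 26.4·(19.1 + j125)/(26.4 + j90.5)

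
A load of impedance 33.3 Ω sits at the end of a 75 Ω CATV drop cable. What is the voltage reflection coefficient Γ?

Γ = (Z_L − Z_0)/(Z_L + Z_0) = (33.3 − 75)/(33.3 + 75) = -41.7/108.3

Γ = -0.385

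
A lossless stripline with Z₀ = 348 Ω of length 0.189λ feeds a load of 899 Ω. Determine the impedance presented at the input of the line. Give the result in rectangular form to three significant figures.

βl = 2π × 0.189 = 68°
tan(βl) = tan(68°) = 2.48
Z_in = Z_0·(Z_L + jZ_0·tanβl)/(Z_0 + jZ_L·tanβl)
     = 348·(899 + j863)/(348 + j2230)

Z_in ≈ 153 − j116 Ω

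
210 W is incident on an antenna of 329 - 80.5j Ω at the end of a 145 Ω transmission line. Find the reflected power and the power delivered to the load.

|Γ| = |(184 − j80.5)/(474 − j80.5)| = 0.418
|Γ|² = 0.174
P_refl = |Γ|²·P_inc = 36.6 W, P_del = (1 − |Γ|²)·P_inc = 173 W

P_reflected ≈ 36.6 W; P_delivered ≈ 173 W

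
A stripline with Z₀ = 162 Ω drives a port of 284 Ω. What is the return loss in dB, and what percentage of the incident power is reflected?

RL ≈ 11.3 dB; 7.48% of incident power reflected

Γ = (284 − 162)/(284 + 162) = 0.274
RL = −20·log₁₀(0.274) = 11.3 dB
P_refl/P_inc = |Γ|² = 0.0748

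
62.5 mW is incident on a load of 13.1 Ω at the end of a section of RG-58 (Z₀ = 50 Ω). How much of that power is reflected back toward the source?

P_reflected ≈ 21.4 mW

Γ = (13.1 − 50)/(13.1 + 50) = -0.585
|Γ|² = 0.342
P_refl = |Γ|²·P_inc = 21.4 mW, P_del = (1 − |Γ|²)·P_inc = 41.1 mW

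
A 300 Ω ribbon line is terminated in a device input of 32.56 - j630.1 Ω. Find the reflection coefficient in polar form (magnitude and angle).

Γ = (Z_L − Z_0)/(Z_L + Z_0) = (-267.4 − j630.1)/(332.6 − j630.1)
|Γ| = 685/712 = 0.961

Γ ≈ 0.961 ∠ -50.8°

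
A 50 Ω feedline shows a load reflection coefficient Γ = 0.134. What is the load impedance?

Z_L = Z_0·(1 + Γ)/(1 − Γ) = 50·(1.13)/(0.866)

Z_L ≈ 65.5 Ω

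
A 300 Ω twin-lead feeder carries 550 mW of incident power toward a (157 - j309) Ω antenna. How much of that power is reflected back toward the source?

|Γ| = |(-143 − j309)/(457 − j309)| = 0.617
|Γ|² = 0.381
P_refl = |Γ|²·P_inc = 210 mW, P_del = (1 − |Γ|²)·P_inc = 340 mW

P_reflected ≈ 210 mW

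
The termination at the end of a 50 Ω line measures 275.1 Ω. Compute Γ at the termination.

Γ = 0.692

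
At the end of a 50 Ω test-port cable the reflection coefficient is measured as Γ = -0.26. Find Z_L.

Z_L ≈ 29.4 Ω

Z_L = Z_0·(1 + Γ)/(1 − Γ) = 50·(0.74)/(1.26)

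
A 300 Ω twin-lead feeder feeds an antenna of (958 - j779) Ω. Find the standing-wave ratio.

VSWR ≈ 5.43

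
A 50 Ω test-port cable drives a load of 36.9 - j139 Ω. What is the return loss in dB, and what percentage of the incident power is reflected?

RL ≈ 1.39 dB; 72.5% of incident power reflected

Γ = (-13.1 − j139)/(86.9 − j139), |Γ| = 0.852
RL = −20·log₁₀(0.852) = 1.39 dB
P_refl/P_inc = |Γ|² = 0.725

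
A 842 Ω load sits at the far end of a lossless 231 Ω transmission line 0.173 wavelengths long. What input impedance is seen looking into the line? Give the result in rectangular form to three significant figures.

Z_in ≈ 79.2 − j110 Ω

βl = 2π × 0.173 = 62.3°
tan(βl) = tan(62.3°) = 1.9
Z_in = Z_0·(Z_L + jZ_0·tanβl)/(Z_0 + jZ_L·tanβl)
     = 231·(842 + j440)/(231 + j1600)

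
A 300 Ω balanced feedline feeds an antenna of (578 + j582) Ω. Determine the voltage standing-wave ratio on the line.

VSWR ≈ 4.16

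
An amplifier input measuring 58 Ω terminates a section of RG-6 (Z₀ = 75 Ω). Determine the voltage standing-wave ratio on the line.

VSWR ≈ 1.29

For a purely resistive load, VSWR = R_L/Z_0 or Z_0/R_L (whichever > 1) = 75/58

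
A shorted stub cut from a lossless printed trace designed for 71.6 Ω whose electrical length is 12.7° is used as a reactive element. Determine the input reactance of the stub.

X_in ≈ 16.1 Ω (inductive)

tan(βl) = 0.225
For a shorted stub, Z_in = jZ_0·tan(βl)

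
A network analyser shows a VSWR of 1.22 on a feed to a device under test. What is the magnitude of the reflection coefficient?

|Γ| ≈ 0.0991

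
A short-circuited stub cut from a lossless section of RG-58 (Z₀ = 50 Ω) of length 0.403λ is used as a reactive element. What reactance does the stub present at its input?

X_in ≈ -34.9 Ω (capacitive)

βl = 2π × 0.403 = 145°
tan(βl) = -0.698
For a short-circuited stub, Z_in = jZ_0·tan(βl)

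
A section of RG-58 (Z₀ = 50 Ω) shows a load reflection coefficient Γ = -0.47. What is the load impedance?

Z_L = Z_0·(1 + Γ)/(1 − Γ) = 50·(0.53)/(1.47)

Z_L ≈ 18 Ω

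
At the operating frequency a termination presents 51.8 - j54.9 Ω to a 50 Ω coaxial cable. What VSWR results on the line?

Γ = (Z_L − Z_0)/(Z_L + Z_0) = (1.8 − j54.9)/(101.8 − j54.9)
|Γ| = 54.9/116 = 0.475
VSWR = (1 + |Γ|)/(1 − |Γ|) = 1.47/0.525

VSWR ≈ 2.81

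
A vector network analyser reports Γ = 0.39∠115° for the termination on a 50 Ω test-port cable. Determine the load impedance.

Z_L = Z_0·(1 + Γ)/(1 − Γ) = 50·(0.835 + j0.353)/(1.16 − j0.353)

Z_L ≈ 28.6 + j23.9 Ω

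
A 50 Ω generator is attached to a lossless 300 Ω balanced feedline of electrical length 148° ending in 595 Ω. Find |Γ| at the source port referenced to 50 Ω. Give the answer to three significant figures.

|Γ| ≈ 0.809

tan(βl) = -0.625
Z_in = Z_0·(Z_L + jZ_0·tanβl)/(Z_0 + jZ_L·tanβl) = 326 + j217 Ω
Γ_s = (Z_in − Z_s)/(Z_in + Z_s) = (276 + j217)/(376 + j217), |Γ_s| = 0.809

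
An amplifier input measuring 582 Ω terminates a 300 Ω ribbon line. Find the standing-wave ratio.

VSWR ≈ 1.94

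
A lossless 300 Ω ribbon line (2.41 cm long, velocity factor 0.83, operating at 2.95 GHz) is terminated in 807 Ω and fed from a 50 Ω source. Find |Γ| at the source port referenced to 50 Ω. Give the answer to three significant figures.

|Γ| ≈ 0.501

λ = v/f = 0.83·c / 2.95 GHz = 0.0844 m
βl = 2π·l/λ = 2π × 0.286 = 103°
tan(βl) = -4.41
Z_in = Z_0·(Z_L + jZ_0·tanβl)/(Z_0 + jZ_L·tanβl) = 116 + j58.3 Ω
Γ_s = (Z_in − Z_s)/(Z_in + Z_s) = (66.4 + j58.3)/(166 + j58.3), |Γ_s| = 0.501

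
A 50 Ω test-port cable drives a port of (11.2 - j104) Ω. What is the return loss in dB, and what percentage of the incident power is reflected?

RL ≈ 0.725 dB; 84.6% of incident power reflected

Γ = (-38.8 − j104)/(61.2 − j104), |Γ| = 0.92
RL = −20·log₁₀(0.92) = 0.725 dB
P_refl/P_inc = |Γ|² = 0.846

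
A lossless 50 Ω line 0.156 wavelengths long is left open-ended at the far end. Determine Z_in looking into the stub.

βl = 2π × 0.156 = 56.2°
tan(βl) = 1.49
For an open-ended stub, Z_in = −jZ_0·cot(βl) = −jZ_0/tan(βl)

Z_in ≈ −j33.5 Ω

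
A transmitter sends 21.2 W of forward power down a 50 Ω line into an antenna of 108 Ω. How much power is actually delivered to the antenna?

P_delivered ≈ 18.3 W

Γ = (108 − 50)/(108 + 50) = 0.367
|Γ|² = 0.135
P_refl = |Γ|²·P_inc = 2.86 W, P_del = (1 − |Γ|²)·P_inc = 18.3 W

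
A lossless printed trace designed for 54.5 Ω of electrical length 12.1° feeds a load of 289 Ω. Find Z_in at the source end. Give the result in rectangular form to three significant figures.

Z_in ≈ 132 − j138 Ω

tan(βl) = tan(12.1°) = 0.214
Z_in = Z_0·(Z_L + jZ_0·tanβl)/(Z_0 + jZ_L·tanβl)
     = 54.5·(289 + j11.7)/(54.5 + j62)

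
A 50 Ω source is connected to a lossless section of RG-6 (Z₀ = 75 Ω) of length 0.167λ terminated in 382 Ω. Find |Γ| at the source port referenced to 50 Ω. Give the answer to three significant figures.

|Γ| ≈ 0.635

βl = 2π × 0.167 = 60.1°
tan(βl) = 1.74
Z_in = Z_0·(Z_L + jZ_0·tanβl)/(Z_0 + jZ_L·tanβl) = 19.3 − j40.9 Ω
Γ_s = (Z_in − Z_s)/(Z_in + Z_s) = (-30.7 − j40.9)/(69.3 − j40.9), |Γ_s| = 0.635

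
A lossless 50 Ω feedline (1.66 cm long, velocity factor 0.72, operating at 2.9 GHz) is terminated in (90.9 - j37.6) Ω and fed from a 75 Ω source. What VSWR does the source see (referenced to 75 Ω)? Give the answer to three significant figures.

λ = v/f = 0.72·c / 2.9 GHz = 0.0745 m
βl = 2π·l/λ = 2π × 0.223 = 80.2°
tan(βl) = 5.81
Z_in = Z_0·(Z_L + jZ_0·tanβl)/(Z_0 + jZ_L·tanβl) = 22.5 + j2.83 Ω
Γ_s = (Z_in − Z_s)/(Z_in + Z_s) = (-52.5 + j2.83)/(97.5 + j2.83), |Γ_s| = 0.539
VSWR = (1 + |Γ_s|)/(1 − |Γ_s|)

VSWR ≈ 3.34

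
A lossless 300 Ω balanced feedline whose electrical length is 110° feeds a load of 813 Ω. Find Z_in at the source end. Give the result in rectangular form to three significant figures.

tan(βl) = tan(110°) = -2.75
Z_in = Z_0·(Z_L + jZ_0·tanβl)/(Z_0 + jZ_L·tanβl)
     = 300·(813 − j824)/(300 − j2230)

Z_in ≈ 123 + j92.7 Ω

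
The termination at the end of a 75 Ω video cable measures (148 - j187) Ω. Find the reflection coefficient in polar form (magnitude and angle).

Γ = (Z_L − Z_0)/(Z_L + Z_0) = (73 − j187)/(223 − j187)
|Γ| = 201/291 = 0.69

Γ ≈ 0.69 ∠ -28.7°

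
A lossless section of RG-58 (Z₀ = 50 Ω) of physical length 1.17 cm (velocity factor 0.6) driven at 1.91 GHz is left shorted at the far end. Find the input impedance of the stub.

λ = v/f = 0.6·c / 1.91 GHz = 0.0942 m
βl = 2π·l/λ = 2π × 0.124 = 44.7°
tan(βl) = 0.989
For a shorted stub, Z_in = jZ_0·tan(βl)

Z_in ≈ +j49.5 Ω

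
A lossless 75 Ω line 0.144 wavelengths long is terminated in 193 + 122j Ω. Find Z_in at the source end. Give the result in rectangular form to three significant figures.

βl = 2π × 0.144 = 51.8°
tan(βl) = tan(51.8°) = 1.27
Z_in = Z_0·(Z_L + jZ_0·tanβl)/(Z_0 + jZ_L·tanβl)
     = 75·(193 + j217)/(-80.3 + j246)

Z_in ≈ 42.6 − j72.9 Ω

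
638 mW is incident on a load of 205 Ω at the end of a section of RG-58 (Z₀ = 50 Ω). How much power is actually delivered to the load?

P_delivered ≈ 402 mW

Γ = (205 − 50)/(205 + 50) = 0.608
|Γ|² = 0.369
P_refl = |Γ|²·P_inc = 236 mW, P_del = (1 − |Γ|²)·P_inc = 402 mW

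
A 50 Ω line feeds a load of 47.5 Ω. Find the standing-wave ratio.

Γ = (47.5 − 50)/(47.5 + 50) = -0.0256
VSWR = (1 + 0.0256)/(1 − 0.0256)

VSWR ≈ 1.05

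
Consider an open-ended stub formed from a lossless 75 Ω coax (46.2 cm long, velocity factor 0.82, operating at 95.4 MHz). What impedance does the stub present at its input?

λ = v/f = 0.82·c / 95.4 MHz = 2.58 m
βl = 2π·l/λ = 2π × 0.179 = 64.5°
tan(βl) = 2.1
For an open-ended stub, Z_in = −jZ_0·cot(βl) = −jZ_0/tan(βl)

Z_in ≈ −j35.8 Ω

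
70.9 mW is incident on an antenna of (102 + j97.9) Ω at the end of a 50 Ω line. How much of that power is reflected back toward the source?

|Γ| = |(52 + j97.9)/(152 + j97.9)| = 0.613
|Γ|² = 0.376
P_refl = |Γ|²·P_inc = 26.7 mW, P_del = (1 − |Γ|²)·P_inc = 44.2 mW

P_reflected ≈ 26.7 mW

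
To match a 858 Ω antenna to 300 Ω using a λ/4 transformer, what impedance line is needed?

Z_qwt ≈ 507 Ω

Z_qwt = √(Z_0·R_L) = √(300 × 858) = √257400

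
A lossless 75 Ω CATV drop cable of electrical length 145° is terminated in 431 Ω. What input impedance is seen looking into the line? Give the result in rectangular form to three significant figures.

tan(βl) = tan(145°) = -0.7
Z_in = Z_0·(Z_L + jZ_0·tanβl)/(Z_0 + jZ_L·tanβl)
     = 75·(431 − j52.5)/(75 − j302)

Z_in ≈ 37.4 + j97.8 Ω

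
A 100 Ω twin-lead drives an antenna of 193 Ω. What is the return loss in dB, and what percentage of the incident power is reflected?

Γ = (193 − 100)/(193 + 100) = 0.317
RL = −20·log₁₀(0.317) = 9.97 dB
P_refl/P_inc = |Γ|² = 0.101

RL ≈ 9.97 dB; 10.1% of incident power reflected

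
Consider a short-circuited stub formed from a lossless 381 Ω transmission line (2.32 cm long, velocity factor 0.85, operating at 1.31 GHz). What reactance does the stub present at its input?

λ = v/f = 0.85·c / 1.31 GHz = 0.195 m
βl = 2π·l/λ = 2π × 0.119 = 42.9°
tan(βl) = 0.929
For a short-circuited stub, Z_in = jZ_0·tan(βl)

X_in ≈ 354 Ω (inductive)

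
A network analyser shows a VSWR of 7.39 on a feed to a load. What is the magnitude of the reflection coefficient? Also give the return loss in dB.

|Γ| = (S − 1)/(S + 1) = (7.39 − 1)/(7.39 + 1) = 6.39/8.39
RL = −20·log₁₀|Γ| = −20·log₁₀(0.762)

|Γ| ≈ 0.762; return loss ≈ 2.37 dB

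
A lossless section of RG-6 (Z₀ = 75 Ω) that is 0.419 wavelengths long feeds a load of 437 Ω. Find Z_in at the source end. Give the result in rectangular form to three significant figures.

βl = 2π × 0.419 = 151°
tan(βl) = tan(151°) = -0.558
Z_in = Z_0·(Z_L + jZ_0·tanβl)/(Z_0 + jZ_L·tanβl)
     = 75·(437 − j41.8)/(75 − j244)

Z_in ≈ 49.5 + j119 Ω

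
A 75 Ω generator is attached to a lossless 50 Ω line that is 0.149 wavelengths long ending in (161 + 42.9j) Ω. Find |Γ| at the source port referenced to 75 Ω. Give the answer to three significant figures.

|Γ| ≈ 0.6

βl = 2π × 0.149 = 53.6°
tan(βl) = 1.36
Z_in = Z_0·(Z_L + jZ_0·tanβl)/(Z_0 + jZ_L·tanβl) = 23.9 − j37.7 Ω
Γ_s = (Z_in − Z_s)/(Z_in + Z_s) = (-51.1 − j37.7)/(98.9 − j37.7), |Γ_s| = 0.6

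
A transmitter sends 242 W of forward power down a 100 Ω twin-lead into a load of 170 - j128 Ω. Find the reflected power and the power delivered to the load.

P_reflected ≈ 57.7 W; P_delivered ≈ 184 W

|Γ| = |(70 − j128)/(270 − j128)| = 0.488
|Γ|² = 0.238
P_refl = |Γ|²·P_inc = 57.7 W, P_del = (1 − |Γ|²)·P_inc = 184 W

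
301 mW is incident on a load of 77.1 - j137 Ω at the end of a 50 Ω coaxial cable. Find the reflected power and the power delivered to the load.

|Γ| = |(27.1 − j137)/(127.1 − j137)| = 0.747
|Γ|² = 0.558
P_refl = |Γ|²·P_inc = 168 mW, P_del = (1 − |Γ|²)·P_inc = 133 mW

P_reflected ≈ 168 mW; P_delivered ≈ 133 mW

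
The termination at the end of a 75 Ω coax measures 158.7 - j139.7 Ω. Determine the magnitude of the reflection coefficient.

Γ = (Z_L − Z_0)/(Z_L + Z_0) = (83.7 − j139.7)/(233.7 − j139.7)
|Γ| = 163/272

|Γ| ≈ 0.598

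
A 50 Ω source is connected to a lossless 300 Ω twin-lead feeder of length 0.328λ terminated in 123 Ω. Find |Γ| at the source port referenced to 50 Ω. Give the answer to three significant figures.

|Γ| ≈ 0.846

βl = 2π × 0.328 = 118°
tan(βl) = -1.87
Z_in = Z_0·(Z_L + jZ_0·tanβl)/(Z_0 + jZ_L·tanβl) = 349 − j294 Ω
Γ_s = (Z_in − Z_s)/(Z_in + Z_s) = (299 − j294)/(399 − j294), |Γ_s| = 0.846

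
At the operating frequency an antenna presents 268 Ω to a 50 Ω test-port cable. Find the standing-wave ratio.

Γ = (268 − 50)/(268 + 50) = 0.686
VSWR = (1 + 0.686)/(1 − 0.686)

VSWR ≈ 5.36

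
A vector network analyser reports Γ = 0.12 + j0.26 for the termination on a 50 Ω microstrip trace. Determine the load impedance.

Z_L ≈ 54.5 + j30.9 Ω

Z_L = Z_0·(1 + Γ)/(1 − Γ) = 50·(1.12 + j0.26)/(0.88 − j0.26)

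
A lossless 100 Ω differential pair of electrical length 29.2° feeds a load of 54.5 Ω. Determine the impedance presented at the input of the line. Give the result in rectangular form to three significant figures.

tan(βl) = tan(29.2°) = 0.559
Z_in = Z_0·(Z_L + jZ_0·tanβl)/(Z_0 + jZ_L·tanβl)
     = 100·(54.5 + j55.9)/(100 + j30.5)

Z_in ≈ 65.5 + j36 Ω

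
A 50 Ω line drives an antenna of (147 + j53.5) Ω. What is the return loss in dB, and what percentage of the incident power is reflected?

RL ≈ 5.31 dB; 29.4% of incident power reflected

Γ = (97 + j53.5)/(197 + j53.5), |Γ| = 0.543
RL = −20·log₁₀(0.543) = 5.31 dB
P_refl/P_inc = |Γ|² = 0.294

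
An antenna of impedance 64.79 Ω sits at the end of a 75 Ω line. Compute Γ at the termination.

Γ = -0.073

Γ = (Z_L − Z_0)/(Z_L + Z_0) = (64.79 − 75)/(64.79 + 75) = -10.21/139.8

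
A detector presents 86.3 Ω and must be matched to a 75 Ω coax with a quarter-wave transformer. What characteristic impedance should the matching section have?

Z_qwt = √(Z_0·R_L) = √(75 × 86.3) = √6472

Z_qwt ≈ 80.5 Ω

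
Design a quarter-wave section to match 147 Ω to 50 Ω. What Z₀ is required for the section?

Z_qwt ≈ 85.7 Ω

Z_qwt = √(Z_0·R_L) = √(50 × 147) = √7350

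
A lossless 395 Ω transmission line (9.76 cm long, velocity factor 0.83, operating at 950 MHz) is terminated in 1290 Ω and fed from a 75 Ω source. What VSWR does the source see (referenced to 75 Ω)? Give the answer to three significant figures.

VSWR ≈ 9.39

λ = v/f = 0.83·c / 950 MHz = 0.262 m
βl = 2π·l/λ = 2π × 0.372 = 134°
tan(βl) = -1.03
Z_in = Z_0·(Z_L + jZ_0·tanβl)/(Z_0 + jZ_L·tanβl) = 215 + j318 Ω
Γ_s = (Z_in − Z_s)/(Z_in + Z_s) = (140 + j318)/(290 + j318), |Γ_s| = 0.808
VSWR = (1 + |Γ_s|)/(1 − |Γ_s|)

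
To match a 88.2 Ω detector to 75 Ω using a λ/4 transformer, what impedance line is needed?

Z_qwt = √(Z_0·R_L) = √(75 × 88.2) = √6615

Z_qwt ≈ 81.3 Ω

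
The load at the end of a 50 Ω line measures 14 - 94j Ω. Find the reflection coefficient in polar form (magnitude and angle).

Γ ≈ 0.885 ∠ -55.2°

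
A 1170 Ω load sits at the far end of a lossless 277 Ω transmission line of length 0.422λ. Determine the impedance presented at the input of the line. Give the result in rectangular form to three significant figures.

Z_in ≈ 247 + j409 Ω

βl = 2π × 0.422 = 152°
tan(βl) = tan(152°) = -0.534
Z_in = Z_0·(Z_L + jZ_0·tanβl)/(Z_0 + jZ_L·tanβl)
     = 277·(1170 − j148)/(277 − j624)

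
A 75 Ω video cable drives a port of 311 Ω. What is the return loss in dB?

RL ≈ 4.27 dB

Γ = (311 − 75)/(311 + 75) = 0.611
RL = −20·log₁₀|Γ| = −20·log₁₀(0.611)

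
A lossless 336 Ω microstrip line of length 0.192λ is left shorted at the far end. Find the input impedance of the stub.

βl = 2π × 0.192 = 69.1°
tan(βl) = 2.62
For a shorted stub, Z_in = jZ_0·tan(βl)

Z_in ≈ +j881 Ω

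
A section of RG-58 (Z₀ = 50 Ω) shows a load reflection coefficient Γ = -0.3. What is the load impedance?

Z_L ≈ 26.9 Ω

Z_L = Z_0·(1 + Γ)/(1 − Γ) = 50·(0.7)/(1.3)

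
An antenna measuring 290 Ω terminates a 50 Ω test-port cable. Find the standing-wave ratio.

VSWR ≈ 5.8

Γ = (290 − 50)/(290 + 50) = 0.706
VSWR = (1 + 0.706)/(1 − 0.706)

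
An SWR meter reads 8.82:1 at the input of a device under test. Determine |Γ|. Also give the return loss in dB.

|Γ| = (S − 1)/(S + 1) = (8.82 − 1)/(8.82 + 1) = 7.82/9.82
RL = −20·log₁₀|Γ| = −20·log₁₀(0.796)

|Γ| ≈ 0.796; return loss ≈ 1.98 dB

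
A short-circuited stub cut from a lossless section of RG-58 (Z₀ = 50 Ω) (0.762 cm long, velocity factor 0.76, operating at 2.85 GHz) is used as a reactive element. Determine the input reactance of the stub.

X_in ≈ 34.1 Ω (inductive)

λ = v/f = 0.76·c / 2.85 GHz = 0.08 m
βl = 2π·l/λ = 2π × 0.0953 = 34.3°
tan(βl) = 0.682
For a short-circuited stub, Z_in = jZ_0·tan(βl)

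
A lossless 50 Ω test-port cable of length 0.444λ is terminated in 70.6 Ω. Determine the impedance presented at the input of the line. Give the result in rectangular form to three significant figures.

βl = 2π × 0.444 = 160°
tan(βl) = tan(160°) = -0.367
Z_in = Z_0·(Z_L + jZ_0·tanβl)/(Z_0 + jZ_L·tanβl)
     = 50·(70.6 − j18.4)/(50 − j25.9)

Z_in ≈ 63.1 + j14.4 Ω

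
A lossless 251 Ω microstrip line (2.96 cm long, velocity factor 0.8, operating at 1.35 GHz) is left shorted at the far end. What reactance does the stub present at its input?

X_in ≈ 434 Ω (inductive)

λ = v/f = 0.8·c / 1.35 GHz = 0.178 m
βl = 2π·l/λ = 2π × 0.167 = 59.9°
tan(βl) = 1.73
For a shorted stub, Z_in = jZ_0·tan(βl)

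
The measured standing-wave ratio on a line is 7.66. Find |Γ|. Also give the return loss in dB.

|Γ| = (S − 1)/(S + 1) = (7.66 − 1)/(7.66 + 1) = 6.66/8.66
RL = −20·log₁₀|Γ| = −20·log₁₀(0.769)

|Γ| ≈ 0.769; return loss ≈ 2.28 dB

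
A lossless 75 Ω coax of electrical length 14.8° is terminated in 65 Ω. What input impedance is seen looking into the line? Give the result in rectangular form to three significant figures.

Z_in ≈ 66.1 + j4.69 Ω

tan(βl) = tan(14.8°) = 0.264
Z_in = Z_0·(Z_L + jZ_0·tanβl)/(Z_0 + jZ_L·tanβl)
     = 75·(65 + j19.8)/(75 + j17.2)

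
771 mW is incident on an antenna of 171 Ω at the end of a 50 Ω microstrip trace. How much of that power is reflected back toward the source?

P_reflected ≈ 231 mW

Γ = (171 − 50)/(171 + 50) = 0.548
|Γ|² = 0.3
P_refl = |Γ|²·P_inc = 231 mW, P_del = (1 − |Γ|²)·P_inc = 540 mW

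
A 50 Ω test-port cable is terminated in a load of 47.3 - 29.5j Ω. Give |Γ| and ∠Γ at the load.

Γ = (Z_L − Z_0)/(Z_L + Z_0) = (-2.7 − j29.5)/(97.3 − j29.5)
|Γ| = 29.6/102 = 0.291

Γ ≈ 0.291 ∠ -78.4°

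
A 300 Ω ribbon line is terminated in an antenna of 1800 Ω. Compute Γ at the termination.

Γ = 0.714

Γ = (Z_L − Z_0)/(Z_L + Z_0) = (1800 − 300)/(1800 + 300) = 1500/2100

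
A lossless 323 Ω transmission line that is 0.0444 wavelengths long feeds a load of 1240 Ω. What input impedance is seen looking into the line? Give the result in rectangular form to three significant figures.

βl = 2π × 0.0444 = 16°
tan(βl) = tan(16°) = 0.286
Z_in = Z_0·(Z_L + jZ_0·tanβl)/(Z_0 + jZ_L·tanβl)
     = 323·(1240 + j92.5)/(323 + j355)

Z_in ≈ 607 − j575 Ω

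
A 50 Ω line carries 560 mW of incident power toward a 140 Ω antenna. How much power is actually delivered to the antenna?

P_delivered ≈ 434 mW

Γ = (140 − 50)/(140 + 50) = 0.474
|Γ|² = 0.224
P_refl = |Γ|²·P_inc = 126 mW, P_del = (1 − |Γ|²)·P_inc = 434 mW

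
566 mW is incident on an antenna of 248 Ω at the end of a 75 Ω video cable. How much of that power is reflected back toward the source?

P_reflected ≈ 162 mW

Γ = (248 − 75)/(248 + 75) = 0.536
|Γ|² = 0.287
P_refl = |Γ|²·P_inc = 162 mW, P_del = (1 − |Γ|²)·P_inc = 404 mW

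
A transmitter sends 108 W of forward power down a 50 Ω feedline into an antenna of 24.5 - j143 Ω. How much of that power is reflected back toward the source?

P_reflected ≈ 87.6 W

|Γ| = |(-25.5 − j143)/(74.5 − j143)| = 0.901
|Γ|² = 0.812
P_refl = |Γ|²·P_inc = 87.6 W, P_del = (1 − |Γ|²)·P_inc = 20.4 W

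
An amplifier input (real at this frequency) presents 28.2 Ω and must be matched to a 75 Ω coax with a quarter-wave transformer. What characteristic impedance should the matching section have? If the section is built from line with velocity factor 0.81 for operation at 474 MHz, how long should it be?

Z_qwt ≈ 46 Ω; length ≈ 12.8 cm

Z_qwt = √(Z_0·R_L) = √(75 × 28.2) = √2115
λ = 0.81·c/f = 0.513 m, so l = λ/4 = 0.128 m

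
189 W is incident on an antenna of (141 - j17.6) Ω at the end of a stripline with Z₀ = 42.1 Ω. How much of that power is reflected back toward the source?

P_reflected ≈ 56.4 W

|Γ| = |(98.9 − j17.6)/(183.1 − j17.6)| = 0.546
|Γ|² = 0.298
P_refl = |Γ|²·P_inc = 56.4 W, P_del = (1 − |Γ|²)·P_inc = 133 W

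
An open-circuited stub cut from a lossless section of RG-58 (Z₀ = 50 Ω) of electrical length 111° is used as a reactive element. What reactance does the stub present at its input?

tan(βl) = -2.61
For an open-circuited stub, Z_in = −jZ_0·cot(βl) = −jZ_0/tan(βl)

X_in ≈ 19.2 Ω (inductive)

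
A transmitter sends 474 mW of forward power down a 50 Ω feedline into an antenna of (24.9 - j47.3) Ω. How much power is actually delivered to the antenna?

P_delivered ≈ 301 mW

|Γ| = |(-25.1 − j47.3)/(74.9 − j47.3)| = 0.604
|Γ|² = 0.365
P_refl = |Γ|²·P_inc = 173 mW, P_del = (1 − |Γ|²)·P_inc = 301 mW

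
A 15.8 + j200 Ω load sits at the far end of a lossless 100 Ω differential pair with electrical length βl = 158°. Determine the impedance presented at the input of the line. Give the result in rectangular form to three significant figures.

Z_in ≈ 5.62 + j88.5 Ω

tan(βl) = tan(158°) = -0.404
Z_in = Z_0·(Z_L + jZ_0·tanβl)/(Z_0 + jZ_L·tanβl)
     = 100·(15.8 + j160)/(181 − j6.38)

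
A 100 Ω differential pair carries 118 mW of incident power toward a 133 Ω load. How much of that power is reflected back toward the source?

Γ = (133 − 100)/(133 + 100) = 0.142
|Γ|² = 0.0201
P_refl = |Γ|²·P_inc = 2.37 mW, P_del = (1 − |Γ|²)·P_inc = 116 mW

P_reflected ≈ 2.37 mW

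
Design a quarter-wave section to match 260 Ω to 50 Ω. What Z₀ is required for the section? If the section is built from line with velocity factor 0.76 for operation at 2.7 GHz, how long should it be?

Z_qwt ≈ 114 Ω; length ≈ 2.11 cm

Z_qwt = √(Z_0·R_L) = √(50 × 260) = √13000
λ = 0.76·c/f = 0.0844 m, so l = λ/4 = 0.0211 m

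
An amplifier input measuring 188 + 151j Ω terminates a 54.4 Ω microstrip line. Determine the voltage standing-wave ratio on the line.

Γ = (Z_L − Z_0)/(Z_L + Z_0) = (133.6 + j151)/(242.4 + j151)
|Γ| = 202/286 = 0.706
VSWR = (1 + |Γ|)/(1 − |Γ|) = 1.71/0.294

VSWR ≈ 5.8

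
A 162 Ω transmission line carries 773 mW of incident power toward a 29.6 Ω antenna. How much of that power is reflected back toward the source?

P_reflected ≈ 369 mW

Γ = (29.6 − 162)/(29.6 + 162) = -0.691
|Γ|² = 0.478
P_refl = |Γ|²·P_inc = 369 mW, P_del = (1 − |Γ|²)·P_inc = 404 mW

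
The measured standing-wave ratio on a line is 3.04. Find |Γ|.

|Γ| = (S − 1)/(S + 1) = (3.04 − 1)/(3.04 + 1) = 2.04/4.04

|Γ| ≈ 0.505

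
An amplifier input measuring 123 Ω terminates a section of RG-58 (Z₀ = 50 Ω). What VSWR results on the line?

VSWR ≈ 2.46

Γ = (123 − 50)/(123 + 50) = 0.422
VSWR = (1 + 0.422)/(1 − 0.422)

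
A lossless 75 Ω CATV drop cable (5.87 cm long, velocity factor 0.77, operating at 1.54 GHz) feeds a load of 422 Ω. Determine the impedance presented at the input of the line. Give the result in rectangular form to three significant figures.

Z_in ≈ 32 + j85.2 Ω

λ = v/f = 0.77·c / 1.54 GHz = 0.15 m
βl = 2π·l/λ = 2π × 0.391 = 141°
tan(βl) = tan(141°) = -0.813
Z_in = Z_0·(Z_L + jZ_0·tanβl)/(Z_0 + jZ_L·tanβl)
     = 75·(422 − j61)/(75 − j343)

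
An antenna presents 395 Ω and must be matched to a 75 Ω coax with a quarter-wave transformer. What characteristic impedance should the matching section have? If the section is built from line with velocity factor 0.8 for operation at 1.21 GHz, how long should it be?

Z_qwt ≈ 172 Ω; length ≈ 4.96 cm

Z_qwt = √(Z_0·R_L) = √(75 × 395) = √29620
λ = 0.8·c/f = 0.198 m, so l = λ/4 = 0.0496 m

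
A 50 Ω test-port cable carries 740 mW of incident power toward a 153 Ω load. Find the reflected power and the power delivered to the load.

Γ = (153 − 50)/(153 + 50) = 0.507
|Γ|² = 0.257
P_refl = |Γ|²·P_inc = 191 mW, P_del = (1 − |Γ|²)·P_inc = 549 mW

P_reflected ≈ 191 mW; P_delivered ≈ 549 mW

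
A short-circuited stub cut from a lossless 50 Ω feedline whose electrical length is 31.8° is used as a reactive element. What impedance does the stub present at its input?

tan(βl) = 0.62
For a short-circuited stub, Z_in = jZ_0·tan(βl)

Z_in ≈ +j31 Ω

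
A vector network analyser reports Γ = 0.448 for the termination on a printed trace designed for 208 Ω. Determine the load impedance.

Z_L = Z_0·(1 + Γ)/(1 − Γ) = 208·(1.45)/(0.552)

Z_L ≈ 546 Ω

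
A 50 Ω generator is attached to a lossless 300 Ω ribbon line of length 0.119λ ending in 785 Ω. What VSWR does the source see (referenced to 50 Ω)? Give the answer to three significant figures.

VSWR ≈ 9.63

βl = 2π × 0.119 = 42.8°
tan(βl) = 0.927
Z_in = Z_0·(Z_L + jZ_0·tanβl)/(Z_0 + jZ_L·tanβl) = 212 − j236 Ω
Γ_s = (Z_in − Z_s)/(Z_in + Z_s) = (162 − j236)/(262 − j236), |Γ_s| = 0.812
VSWR = (1 + |Γ_s|)/(1 − |Γ_s|)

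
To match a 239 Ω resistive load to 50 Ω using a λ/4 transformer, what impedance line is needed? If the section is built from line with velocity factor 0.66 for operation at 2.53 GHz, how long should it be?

Z_qwt = √(Z_0·R_L) = √(50 × 239) = √11950
λ = 0.66·c/f = 0.0783 m, so l = λ/4 = 0.0196 m

Z_qwt ≈ 109 Ω; length ≈ 1.96 cm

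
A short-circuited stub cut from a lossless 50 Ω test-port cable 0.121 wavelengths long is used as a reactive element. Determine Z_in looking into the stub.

Z_in ≈ +j47.5 Ω

βl = 2π × 0.121 = 43.6°
tan(βl) = 0.951
For a short-circuited stub, Z_in = jZ_0·tan(βl)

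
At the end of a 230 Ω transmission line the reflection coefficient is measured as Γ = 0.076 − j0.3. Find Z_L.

Z_L = Z_0·(1 + Γ)/(1 − Γ) = 230·(1.08 − j0.3)/(0.924 + j0.3)

Z_L ≈ 220 − j146 Ω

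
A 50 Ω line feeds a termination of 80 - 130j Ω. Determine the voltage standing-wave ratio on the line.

VSWR ≈ 6.29

Γ = (Z_L − Z_0)/(Z_L + Z_0) = (30 − j130)/(130 − j130)
|Γ| = 133/184 = 0.726
VSWR = (1 + |Γ|)/(1 − |Γ|) = 1.73/0.274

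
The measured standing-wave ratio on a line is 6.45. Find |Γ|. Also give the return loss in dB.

|Γ| = (S − 1)/(S + 1) = (6.45 − 1)/(6.45 + 1) = 5.45/7.45
RL = −20·log₁₀|Γ| = −20·log₁₀(0.732)

|Γ| ≈ 0.732; return loss ≈ 2.72 dB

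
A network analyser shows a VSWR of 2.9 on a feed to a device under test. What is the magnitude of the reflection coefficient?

|Γ| ≈ 0.487

|Γ| = (S − 1)/(S + 1) = (2.9 − 1)/(2.9 + 1) = 1.9/3.9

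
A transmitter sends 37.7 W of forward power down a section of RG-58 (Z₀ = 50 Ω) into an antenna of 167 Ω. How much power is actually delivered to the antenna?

Γ = (167 − 50)/(167 + 50) = 0.539
|Γ|² = 0.291
P_refl = |Γ|²·P_inc = 11 W, P_del = (1 − |Γ|²)·P_inc = 26.7 W

P_delivered ≈ 26.7 W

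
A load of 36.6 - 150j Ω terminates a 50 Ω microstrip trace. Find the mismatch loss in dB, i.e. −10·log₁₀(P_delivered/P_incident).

Γ = (-13.4 − j150)/(86.6 − j150), |Γ| = 0.869
|Γ|² = 0.756, so P_del/P_inc = 1 − |Γ|² = 0.244
ML = −10·log₁₀(1 − |Γ|²)

mismatch loss ≈ 6.13 dB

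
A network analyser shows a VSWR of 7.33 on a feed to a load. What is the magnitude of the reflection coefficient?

|Γ| = (S − 1)/(S + 1) = (7.33 − 1)/(7.33 + 1) = 6.33/8.33

|Γ| ≈ 0.76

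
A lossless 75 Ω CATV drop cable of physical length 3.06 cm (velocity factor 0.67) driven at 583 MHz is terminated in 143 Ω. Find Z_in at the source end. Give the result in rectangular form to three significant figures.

λ = v/f = 0.67·c / 583 MHz = 0.345 m
βl = 2π·l/λ = 2π × 0.0888 = 32°
tan(βl) = tan(32°) = 0.624
Z_in = Z_0·(Z_L + jZ_0·tanβl)/(Z_0 + jZ_L·tanβl)
     = 75·(143 + j46.8)/(75 + j89.2)

Z_in ≈ 82.3 − j51.1 Ω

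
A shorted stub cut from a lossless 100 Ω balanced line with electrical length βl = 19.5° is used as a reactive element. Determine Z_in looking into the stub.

Z_in ≈ +j35.4 Ω

tan(βl) = 0.354
For a shorted stub, Z_in = jZ_0·tan(βl)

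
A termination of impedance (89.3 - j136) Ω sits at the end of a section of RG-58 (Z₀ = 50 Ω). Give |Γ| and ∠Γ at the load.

Γ ≈ 0.727 ∠ -29.6°

Γ = (Z_L − Z_0)/(Z_L + Z_0) = (39.3 − j136)/(139.3 − j136)
|Γ| = 142/195 = 0.727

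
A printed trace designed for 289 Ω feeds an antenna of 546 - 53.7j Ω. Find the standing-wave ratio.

VSWR ≈ 1.91

Γ = (Z_L − Z_0)/(Z_L + Z_0) = (257 − j53.7)/(835 − j53.7)
|Γ| = 263/837 = 0.314
VSWR = (1 + |Γ|)/(1 − |Γ|) = 1.31/0.686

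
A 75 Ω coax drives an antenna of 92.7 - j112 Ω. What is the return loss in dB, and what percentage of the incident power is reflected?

RL ≈ 5 dB; 31.6% of incident power reflected

Γ = (17.7 − j112)/(167.7 − j112), |Γ| = 0.562
RL = −20·log₁₀(0.562) = 5 dB
P_refl/P_inc = |Γ|² = 0.316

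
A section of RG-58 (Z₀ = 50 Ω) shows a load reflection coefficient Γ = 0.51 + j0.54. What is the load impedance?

Z_L ≈ 42.2 + j102 Ω

Z_L = Z_0·(1 + Γ)/(1 − Γ) = 50·(1.51 + j0.54)/(0.49 − j0.54)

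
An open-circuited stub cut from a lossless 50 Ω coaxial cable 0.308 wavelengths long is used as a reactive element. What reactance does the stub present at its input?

X_in ≈ 19.1 Ω (inductive)

βl = 2π × 0.308 = 111°
tan(βl) = -2.62
For an open-circuited stub, Z_in = −jZ_0·cot(βl) = −jZ_0/tan(βl)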